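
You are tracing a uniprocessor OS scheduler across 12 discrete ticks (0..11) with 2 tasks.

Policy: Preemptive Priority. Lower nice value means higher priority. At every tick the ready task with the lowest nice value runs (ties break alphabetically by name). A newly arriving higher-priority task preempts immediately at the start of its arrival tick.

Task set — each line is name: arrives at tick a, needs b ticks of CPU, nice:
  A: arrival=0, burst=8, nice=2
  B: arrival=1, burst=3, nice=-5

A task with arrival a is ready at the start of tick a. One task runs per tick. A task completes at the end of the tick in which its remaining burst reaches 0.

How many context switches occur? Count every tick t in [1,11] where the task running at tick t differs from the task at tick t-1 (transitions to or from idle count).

context switches = 3

t=0: ready={A} → run A
t=1: ready={A,B} → run B
t=2: ready={A,B} → run B
t=3: ready={A,B} → run B
t=4: ready={A} → run A
t=5: ready={A} → run A
t=6: ready={A} → run A
t=7: ready={A} → run A
t=8: ready={A} → run A
t=9: ready={A} → run A
t=10: ready={A} → run A
t=11: (idle)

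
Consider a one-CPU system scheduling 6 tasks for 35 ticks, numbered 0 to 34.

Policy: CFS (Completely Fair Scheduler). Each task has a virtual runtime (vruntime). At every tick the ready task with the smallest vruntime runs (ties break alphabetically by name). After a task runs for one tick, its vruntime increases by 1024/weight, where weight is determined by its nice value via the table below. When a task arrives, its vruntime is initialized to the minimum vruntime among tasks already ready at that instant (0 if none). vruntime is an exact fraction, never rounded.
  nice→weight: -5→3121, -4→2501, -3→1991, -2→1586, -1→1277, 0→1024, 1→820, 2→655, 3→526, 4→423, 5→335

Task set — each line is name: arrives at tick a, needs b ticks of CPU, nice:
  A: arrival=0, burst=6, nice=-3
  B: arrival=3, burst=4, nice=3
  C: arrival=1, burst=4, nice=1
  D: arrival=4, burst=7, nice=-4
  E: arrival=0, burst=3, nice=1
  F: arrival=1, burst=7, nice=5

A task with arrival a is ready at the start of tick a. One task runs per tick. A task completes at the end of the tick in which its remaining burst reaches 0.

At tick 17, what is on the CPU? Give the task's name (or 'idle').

running at tick 17 = A

t=0: vr[A=0 E=0] → run A
t=1: vr[A=1024/1991 C=0 E=0 F=0] → run C
t=2: vr[A=1024/1991 C=256/205 E=0 F=0] → run E
t=3: vr[A=1024/1991 B=0 C=256/205 E=256/205 F=0] → run B
t=4: vr[A=1024/1991 B=512/263 C=256/205 D=0 E=256/205 F=0] → run D
t=5: vr[A=1024/1991 B=512/263 C=256/205 D=1024/2501 E=256/205 F=0] → run F
t=6: vr[A=1024/1991 B=512/263 C=256/205 D=1024/2501 E=256/205 F=1024/335] → run D
t=7: vr[A=1024/1991 B=512/263 C=256/205 D=2048/2501 E=256/205 F=1024/335] → run A
t=8: vr[A=2048/1991 B=512/263 C=256/205 D=2048/2501 E=256/205 F=1024/335] → run D
t=9: vr[A=2048/1991 B=512/263 C=256/205 D=3072/2501 E=256/205 F=1024/335] → run A
t=10: vr[A=3072/1991 B=512/263 C=256/205 D=3072/2501 E=256/205 F=1024/335] → run D
t=11: vr[A=3072/1991 B=512/263 C=256/205 D=4096/2501 E=256/205 F=1024/335] → run C
t=12: vr[A=3072/1991 B=512/263 C=512/205 D=4096/2501 E=256/205 F=1024/335] → run E
t=13: vr[A=3072/1991 B=512/263 C=512/205 D=4096/2501 E=512/205 F=1024/335] → run A
t=14: vr[A=4096/1991 B=512/263 C=512/205 D=4096/2501 E=512/205 F=1024/335] → run D
t=15: vr[A=4096/1991 B=512/263 C=512/205 D=5120/2501 E=512/205 F=1024/335] → run B
t=16: vr[A=4096/1991 B=1024/263 C=512/205 D=5120/2501 E=512/205 F=1024/335] → run D
t=17: vr[A=4096/1991 B=1024/263 C=512/205 D=6144/2501 E=512/205 F=1024/335] → run A
t=18: vr[A=5120/1991 B=1024/263 C=512/205 D=6144/2501 E=512/205 F=1024/335] → run D
t=19: vr[A=5120/1991 B=1024/263 C=512/205 E=512/205 F=1024/335] → run C
t=20: vr[A=5120/1991 B=1024/263 C=768/205 E=512/205 F=1024/335] → run E
t=21: vr[A=5120/1991 B=1024/263 C=768/205 F=1024/335] → run A
t=22: vr[B=1024/263 C=768/205 F=1024/335] → run F
t=23: vr[B=1024/263 C=768/205 F=2048/335] → run C
t=24: vr[B=1024/263 F=2048/335] → run B
t=25: vr[B=1536/263 F=2048/335] → run B
t=26: vr[F=2048/335] → run F
t=27: vr[F=3072/335] → run F
t=28: vr[F=4096/335] → run F
t=29: vr[F=1024/67] → run F
t=30: vr[F=6144/335] → run F
t=31: (idle)
t=32: (idle)
t=33: (idle)
t=34: (idle)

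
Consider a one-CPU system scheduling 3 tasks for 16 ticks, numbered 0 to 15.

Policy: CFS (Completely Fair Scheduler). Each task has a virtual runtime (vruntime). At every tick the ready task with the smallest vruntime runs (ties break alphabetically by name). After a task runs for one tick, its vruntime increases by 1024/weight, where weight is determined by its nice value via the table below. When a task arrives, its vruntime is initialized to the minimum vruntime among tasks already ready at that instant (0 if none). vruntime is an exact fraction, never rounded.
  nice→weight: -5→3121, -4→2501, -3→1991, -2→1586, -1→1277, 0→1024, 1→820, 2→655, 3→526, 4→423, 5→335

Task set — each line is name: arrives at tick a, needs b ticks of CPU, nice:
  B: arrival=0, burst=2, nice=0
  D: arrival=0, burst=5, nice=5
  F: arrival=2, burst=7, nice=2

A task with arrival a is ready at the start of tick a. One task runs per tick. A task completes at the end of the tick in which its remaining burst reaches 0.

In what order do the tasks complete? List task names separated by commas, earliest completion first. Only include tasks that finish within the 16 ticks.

t=0: vr[B=0 D=0] → run B
t=1: vr[B=1 D=0] → run D
t=2: vr[B=1 D=1024/335 F=1] → run B
t=3: vr[D=1024/335 F=1] → run F
t=4: vr[D=1024/335 F=1679/655] → run F
t=5: vr[D=1024/335 F=2703/655] → run D
t=6: vr[D=2048/335 F=2703/655] → run F
t=7: vr[D=2048/335 F=3727/655] → run F
t=8: vr[D=2048/335 F=4751/655] → run D
t=9: vr[D=3072/335 F=4751/655] → run F
t=10: vr[D=3072/335 F=1155/131] → run F
t=11: vr[D=3072/335 F=6799/655] → run D
t=12: vr[D=4096/335 F=6799/655] → run F
t=13: vr[D=4096/335] → run D
t=14: (idle)
t=15: (idle)

completion order = B, F, D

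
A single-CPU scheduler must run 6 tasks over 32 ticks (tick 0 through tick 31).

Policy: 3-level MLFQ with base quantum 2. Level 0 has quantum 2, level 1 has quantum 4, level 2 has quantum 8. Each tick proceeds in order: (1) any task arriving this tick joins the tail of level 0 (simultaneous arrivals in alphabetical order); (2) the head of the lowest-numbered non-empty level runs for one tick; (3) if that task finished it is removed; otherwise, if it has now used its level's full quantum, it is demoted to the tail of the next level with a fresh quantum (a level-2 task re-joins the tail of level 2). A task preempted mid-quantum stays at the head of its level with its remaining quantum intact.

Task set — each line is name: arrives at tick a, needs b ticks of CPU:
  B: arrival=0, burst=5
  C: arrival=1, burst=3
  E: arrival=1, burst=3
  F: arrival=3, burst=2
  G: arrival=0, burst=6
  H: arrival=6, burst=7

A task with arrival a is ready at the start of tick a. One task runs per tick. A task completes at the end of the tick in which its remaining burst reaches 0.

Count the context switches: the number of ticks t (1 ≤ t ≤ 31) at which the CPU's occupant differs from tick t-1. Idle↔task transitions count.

context switches = 11

t=0: L0/L1/L2 = BG/-/- → run B
t=1: L0/L1/L2 = BGCE/-/- → run B
t=2: L0/L1/L2 = GCE/B/- → run G
t=3: L0/L1/L2 = GCEF/B/- → run G
t=4: L0/L1/L2 = CEF/BG/- → run C
t=5: L0/L1/L2 = CEF/BG/- → run C
t=6: L0/L1/L2 = EFH/BGC/- → run E
t=7: L0/L1/L2 = EFH/BGC/- → run E
t=8: L0/L1/L2 = FH/BGCE/- → run F
t=9: L0/L1/L2 = FH/BGCE/- → run F
t=10: L0/L1/L2 = H/BGCE/- → run H
t=11: L0/L1/L2 = H/BGCE/- → run H
t=12: L0/L1/L2 = -/BGCEH/- → run B
t=13: L0/L1/L2 = -/BGCEH/- → run B
t=14: L0/L1/L2 = -/BGCEH/- → run B
t=15: L0/L1/L2 = -/GCEH/- → run G
t=16: L0/L1/L2 = -/GCEH/- → run G
t=17: L0/L1/L2 = -/GCEH/- → run G
t=18: L0/L1/L2 = -/GCEH/- → run G
t=19: L0/L1/L2 = -/CEH/- → run C
t=20: L0/L1/L2 = -/EH/- → run E
t=21: L0/L1/L2 = -/H/- → run H
t=22: L0/L1/L2 = -/H/- → run H
t=23: L0/L1/L2 = -/H/- → run H
t=24: L0/L1/L2 = -/H/- → run H
t=25: L0/L1/L2 = -/-/H → run H
t=26: (idle)
t=27: (idle)
t=28: (idle)
t=29: (idle)
t=30: (idle)
t=31: (idle)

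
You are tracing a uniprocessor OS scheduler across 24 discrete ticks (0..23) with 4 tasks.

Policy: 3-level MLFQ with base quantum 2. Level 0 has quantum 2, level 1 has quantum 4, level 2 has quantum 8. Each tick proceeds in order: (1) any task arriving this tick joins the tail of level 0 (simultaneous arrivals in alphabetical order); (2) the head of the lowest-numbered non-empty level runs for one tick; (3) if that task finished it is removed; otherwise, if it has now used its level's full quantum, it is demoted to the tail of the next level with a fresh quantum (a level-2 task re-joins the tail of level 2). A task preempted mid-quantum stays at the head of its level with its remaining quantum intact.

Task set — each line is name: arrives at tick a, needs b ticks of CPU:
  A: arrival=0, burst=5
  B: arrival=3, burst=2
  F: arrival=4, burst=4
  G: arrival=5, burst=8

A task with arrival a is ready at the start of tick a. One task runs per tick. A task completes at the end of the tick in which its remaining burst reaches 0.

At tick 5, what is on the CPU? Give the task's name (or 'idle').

t=0: L0/L1/L2 = A/-/- → run A
t=1: L0/L1/L2 = A/-/- → run A
t=2: L0/L1/L2 = -/A/- → run A
t=3: L0/L1/L2 = B/A/- → run B
t=4: L0/L1/L2 = BF/A/- → run B
t=5: L0/L1/L2 = FG/A/- → run F
t=6: L0/L1/L2 = FG/A/- → run F
t=7: L0/L1/L2 = G/AF/- → run G
t=8: L0/L1/L2 = G/AF/- → run G
t=9: L0/L1/L2 = -/AFG/- → run A
t=10: L0/L1/L2 = -/AFG/- → run A
t=11: L0/L1/L2 = -/FG/- → run F
t=12: L0/L1/L2 = -/FG/- → run F
t=13: L0/L1/L2 = -/G/- → run G
t=14: L0/L1/L2 = -/G/- → run G
t=15: L0/L1/L2 = -/G/- → run G
t=16: L0/L1/L2 = -/G/- → run G
t=17: L0/L1/L2 = -/-/G → run G
t=18: L0/L1/L2 = -/-/G → run G
t=19: (idle)
t=20: (idle)
t=21: (idle)
t=22: (idle)
t=23: (idle)

running at tick 5 = F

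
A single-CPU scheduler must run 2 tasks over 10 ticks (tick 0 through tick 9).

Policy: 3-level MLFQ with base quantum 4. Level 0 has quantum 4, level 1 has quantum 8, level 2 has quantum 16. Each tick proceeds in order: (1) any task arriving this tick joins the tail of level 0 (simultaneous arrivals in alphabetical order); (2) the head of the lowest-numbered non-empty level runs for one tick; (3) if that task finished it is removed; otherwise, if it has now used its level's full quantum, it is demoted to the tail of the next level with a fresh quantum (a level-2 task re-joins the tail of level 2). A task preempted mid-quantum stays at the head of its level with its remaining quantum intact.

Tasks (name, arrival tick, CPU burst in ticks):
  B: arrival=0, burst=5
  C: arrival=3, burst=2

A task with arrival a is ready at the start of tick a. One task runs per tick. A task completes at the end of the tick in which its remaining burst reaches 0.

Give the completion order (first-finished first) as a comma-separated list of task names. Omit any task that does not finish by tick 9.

completion order = C, B

t=0: L0/L1/L2 = B/-/- → run B
t=1: L0/L1/L2 = B/-/- → run B
t=2: L0/L1/L2 = B/-/- → run B
t=3: L0/L1/L2 = BC/-/- → run B
t=4: L0/L1/L2 = C/B/- → run C
t=5: L0/L1/L2 = C/B/- → run C
t=6: L0/L1/L2 = -/B/- → run B
t=7: (idle)
t=8: (idle)
t=9: (idle)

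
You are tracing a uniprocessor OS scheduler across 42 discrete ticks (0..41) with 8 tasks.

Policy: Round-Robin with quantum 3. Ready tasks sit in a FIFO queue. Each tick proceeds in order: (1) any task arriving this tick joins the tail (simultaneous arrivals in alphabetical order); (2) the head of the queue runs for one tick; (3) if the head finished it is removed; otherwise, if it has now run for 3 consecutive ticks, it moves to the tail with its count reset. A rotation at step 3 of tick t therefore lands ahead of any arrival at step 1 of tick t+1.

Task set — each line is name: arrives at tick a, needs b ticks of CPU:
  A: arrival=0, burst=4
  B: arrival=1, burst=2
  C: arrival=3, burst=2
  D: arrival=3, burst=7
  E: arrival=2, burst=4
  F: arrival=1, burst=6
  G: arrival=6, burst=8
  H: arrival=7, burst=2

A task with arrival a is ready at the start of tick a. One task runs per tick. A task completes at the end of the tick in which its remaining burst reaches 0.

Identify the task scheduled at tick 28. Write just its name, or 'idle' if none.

running at tick 28 = D

t=0: queue=[A] q_used=0 → run A
t=1: queue=[A,B,F] q_used=1 → run A
t=2: queue=[A,B,F,E] q_used=2 → run A
t=3: queue=[B,F,E,A,C,D] q_used=0 → run B
t=4: queue=[B,F,E,A,C,D] q_used=1 → run B
t=5: queue=[F,E,A,C,D] q_used=0 → run F
t=6: queue=[F,E,A,C,D,G] q_used=1 → run F
t=7: queue=[F,E,A,C,D,G,H] q_used=2 → run F
t=8: queue=[E,A,C,D,G,H,F] q_used=0 → run E
t=9: queue=[E,A,C,D,G,H,F] q_used=1 → run E
t=10: queue=[E,A,C,D,G,H,F] q_used=2 → run E
t=11: queue=[A,C,D,G,H,F,E] q_used=0 → run A
t=12: queue=[C,D,G,H,F,E] q_used=0 → run C
t=13: queue=[C,D,G,H,F,E] q_used=1 → run C
t=14: queue=[D,G,H,F,E] q_used=0 → run D
t=15: queue=[D,G,H,F,E] q_used=1 → run D
t=16: queue=[D,G,H,F,E] q_used=2 → run D
t=17: queue=[G,H,F,E,D] q_used=0 → run G
t=18: queue=[G,H,F,E,D] q_used=1 → run G
t=19: queue=[G,H,F,E,D] q_used=2 → run G
t=20: queue=[H,F,E,D,G] q_used=0 → run H
t=21: queue=[H,F,E,D,G] q_used=1 → run H
t=22: queue=[F,E,D,G] q_used=0 → run F
t=23: queue=[F,E,D,G] q_used=1 → run F
t=24: queue=[F,E,D,G] q_used=2 → run F
t=25: queue=[E,D,G] q_used=0 → run E
t=26: queue=[D,G] q_used=0 → run D
t=27: queue=[D,G] q_used=1 → run D
t=28: queue=[D,G] q_used=2 → run D
t=29: queue=[G,D] q_used=0 → run G
t=30: queue=[G,D] q_used=1 → run G
t=31: queue=[G,D] q_used=2 → run G
t=32: queue=[D,G] q_used=0 → run D
t=33: queue=[G] q_used=0 → run G
t=34: queue=[G] q_used=1 → run G
t=35: (idle)
t=36: (idle)
t=37: (idle)
t=38: (idle)
t=39: (idle)
t=40: (idle)
t=41: (idle)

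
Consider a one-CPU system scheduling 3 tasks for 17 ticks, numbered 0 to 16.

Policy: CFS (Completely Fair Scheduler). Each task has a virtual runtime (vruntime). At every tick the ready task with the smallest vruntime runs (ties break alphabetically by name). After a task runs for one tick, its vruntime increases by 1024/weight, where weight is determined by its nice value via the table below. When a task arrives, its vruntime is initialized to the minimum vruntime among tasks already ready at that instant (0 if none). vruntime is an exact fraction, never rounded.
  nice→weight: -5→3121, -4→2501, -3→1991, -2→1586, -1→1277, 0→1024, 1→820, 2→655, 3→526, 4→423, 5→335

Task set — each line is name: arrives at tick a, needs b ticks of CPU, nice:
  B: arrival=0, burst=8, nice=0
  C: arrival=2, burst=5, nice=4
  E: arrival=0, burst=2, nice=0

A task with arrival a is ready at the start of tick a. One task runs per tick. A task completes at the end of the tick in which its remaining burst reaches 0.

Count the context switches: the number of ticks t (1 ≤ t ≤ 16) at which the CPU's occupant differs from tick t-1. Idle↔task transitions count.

context switches = 11

t=0: vr[B=0 E=0] → run B
t=1: vr[B=1 E=0] → run E
t=2: vr[B=1 C=1 E=1] → run B
t=3: vr[B=2 C=1 E=1] → run C
t=4: vr[B=2 C=1447/423 E=1] → run E
t=5: vr[B=2 C=1447/423] → run B
t=6: vr[B=3 C=1447/423] → run B
t=7: vr[B=4 C=1447/423] → run C
t=8: vr[B=4 C=2471/423] → run B
t=9: vr[B=5 C=2471/423] → run B
t=10: vr[B=6 C=2471/423] → run C
t=11: vr[B=6 C=1165/141] → run B
t=12: vr[B=7 C=1165/141] → run B
t=13: vr[C=1165/141] → run C
t=14: vr[C=4519/423] → run C
t=15: (idle)
t=16: (idle)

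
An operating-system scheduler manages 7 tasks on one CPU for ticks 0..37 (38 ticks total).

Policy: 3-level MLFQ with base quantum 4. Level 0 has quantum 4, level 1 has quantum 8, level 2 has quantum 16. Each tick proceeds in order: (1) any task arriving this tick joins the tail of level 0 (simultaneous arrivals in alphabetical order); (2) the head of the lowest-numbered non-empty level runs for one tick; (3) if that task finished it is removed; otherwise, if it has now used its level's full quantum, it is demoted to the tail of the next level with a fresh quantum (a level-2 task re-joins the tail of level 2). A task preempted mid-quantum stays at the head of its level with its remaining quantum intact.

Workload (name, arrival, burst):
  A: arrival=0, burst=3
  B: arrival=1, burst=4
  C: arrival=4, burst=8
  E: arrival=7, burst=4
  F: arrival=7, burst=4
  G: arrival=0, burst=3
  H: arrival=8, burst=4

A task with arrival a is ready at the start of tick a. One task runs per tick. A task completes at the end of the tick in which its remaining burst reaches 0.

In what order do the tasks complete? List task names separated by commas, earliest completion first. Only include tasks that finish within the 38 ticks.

completion order = A, G, B, E, F, H, C

t=0: L0/L1/L2 = AG/-/- → run A
t=1: L0/L1/L2 = AGB/-/- → run A
t=2: L0/L1/L2 = AGB/-/- → run A
t=3: L0/L1/L2 = GB/-/- → run G
t=4: L0/L1/L2 = GBC/-/- → run G
t=5: L0/L1/L2 = GBC/-/- → run G
t=6: L0/L1/L2 = BC/-/- → run B
t=7: L0/L1/L2 = BCEF/-/- → run B
t=8: L0/L1/L2 = BCEFH/-/- → run B
t=9: L0/L1/L2 = BCEFH/-/- → run B
t=10: L0/L1/L2 = CEFH/-/- → run C
t=11: L0/L1/L2 = CEFH/-/- → run C
t=12: L0/L1/L2 = CEFH/-/- → run C
t=13: L0/L1/L2 = CEFH/-/- → run C
t=14: L0/L1/L2 = EFH/C/- → run E
t=15: L0/L1/L2 = EFH/C/- → run E
t=16: L0/L1/L2 = EFH/C/- → run E
t=17: L0/L1/L2 = EFH/C/- → run E
t=18: L0/L1/L2 = FH/C/- → run F
t=19: L0/L1/L2 = FH/C/- → run F
t=20: L0/L1/L2 = FH/C/- → run F
t=21: L0/L1/L2 = FH/C/- → run F
t=22: L0/L1/L2 = H/C/- → run H
t=23: L0/L1/L2 = H/C/- → run H
t=24: L0/L1/L2 = H/C/- → run H
t=25: L0/L1/L2 = H/C/- → run H
t=26: L0/L1/L2 = -/C/- → run C
t=27: L0/L1/L2 = -/C/- → run C
t=28: L0/L1/L2 = -/C/- → run C
t=29: L0/L1/L2 = -/C/- → run C
t=30: (idle)
t=31: (idle)
t=32: (idle)
t=33: (idle)
t=34: (idle)
t=35: (idle)
t=36: (idle)
t=37: (idle)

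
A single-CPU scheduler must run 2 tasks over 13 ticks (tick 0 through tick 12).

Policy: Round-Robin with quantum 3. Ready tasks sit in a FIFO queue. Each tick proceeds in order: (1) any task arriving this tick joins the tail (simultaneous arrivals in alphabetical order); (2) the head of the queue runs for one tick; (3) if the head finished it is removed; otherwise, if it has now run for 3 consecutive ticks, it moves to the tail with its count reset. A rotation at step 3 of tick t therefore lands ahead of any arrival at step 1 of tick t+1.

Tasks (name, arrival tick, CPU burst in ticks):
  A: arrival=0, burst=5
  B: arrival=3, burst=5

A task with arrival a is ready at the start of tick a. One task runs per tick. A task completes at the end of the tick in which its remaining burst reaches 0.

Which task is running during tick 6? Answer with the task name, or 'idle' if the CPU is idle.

running at tick 6 = B

t=0: queue=[A] q_used=0 → run A
t=1: queue=[A] q_used=1 → run A
t=2: queue=[A] q_used=2 → run A
t=3: queue=[A,B] q_used=0 → run A
t=4: queue=[A,B] q_used=1 → run A
t=5: queue=[B] q_used=0 → run B
t=6: queue=[B] q_used=1 → run B
t=7: queue=[B] q_used=2 → run B
t=8: queue=[B] q_used=0 → run B
t=9: queue=[B] q_used=1 → run B
t=10: (idle)
t=11: (idle)
t=12: (idle)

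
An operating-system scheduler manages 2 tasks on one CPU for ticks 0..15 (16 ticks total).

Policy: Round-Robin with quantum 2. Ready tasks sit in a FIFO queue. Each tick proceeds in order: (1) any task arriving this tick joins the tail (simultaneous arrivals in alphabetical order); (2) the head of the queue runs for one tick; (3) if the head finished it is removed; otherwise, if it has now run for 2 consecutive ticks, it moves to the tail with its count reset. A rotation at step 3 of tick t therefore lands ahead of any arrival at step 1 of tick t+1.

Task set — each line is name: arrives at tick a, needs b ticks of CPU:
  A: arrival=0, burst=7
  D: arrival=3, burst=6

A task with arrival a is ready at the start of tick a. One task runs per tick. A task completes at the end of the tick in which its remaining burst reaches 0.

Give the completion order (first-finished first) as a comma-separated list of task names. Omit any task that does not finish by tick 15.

completion order = A, D

t=0: queue=[A] q_used=0 → run A
t=1: queue=[A] q_used=1 → run A
t=2: queue=[A] q_used=0 → run A
t=3: queue=[A,D] q_used=1 → run A
t=4: queue=[D,A] q_used=0 → run D
t=5: queue=[D,A] q_used=1 → run D
t=6: queue=[A,D] q_used=0 → run A
t=7: queue=[A,D] q_used=1 → run A
t=8: queue=[D,A] q_used=0 → run D
t=9: queue=[D,A] q_used=1 → run D
t=10: queue=[A,D] q_used=0 → run A
t=11: queue=[D] q_used=0 → run D
t=12: queue=[D] q_used=1 → run D
t=13: (idle)
t=14: (idle)
t=15: (idle)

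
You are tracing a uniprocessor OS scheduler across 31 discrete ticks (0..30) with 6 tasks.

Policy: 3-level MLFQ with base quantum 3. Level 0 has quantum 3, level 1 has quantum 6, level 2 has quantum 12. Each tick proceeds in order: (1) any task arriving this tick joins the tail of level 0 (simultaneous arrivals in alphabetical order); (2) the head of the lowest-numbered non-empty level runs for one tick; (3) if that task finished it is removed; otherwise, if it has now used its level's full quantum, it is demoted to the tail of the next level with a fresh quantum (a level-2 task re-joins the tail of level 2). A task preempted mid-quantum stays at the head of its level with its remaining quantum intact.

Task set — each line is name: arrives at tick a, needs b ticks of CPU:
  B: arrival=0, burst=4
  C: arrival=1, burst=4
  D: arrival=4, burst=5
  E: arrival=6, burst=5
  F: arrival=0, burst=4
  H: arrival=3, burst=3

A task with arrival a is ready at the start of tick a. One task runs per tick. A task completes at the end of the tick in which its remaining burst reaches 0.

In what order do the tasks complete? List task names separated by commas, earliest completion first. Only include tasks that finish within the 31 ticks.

completion order = H, B, F, C, D, E

t=0: L0/L1/L2 = BF/-/- → run B
t=1: L0/L1/L2 = BFC/-/- → run B
t=2: L0/L1/L2 = BFC/-/- → run B
t=3: L0/L1/L2 = FCH/B/- → run F
t=4: L0/L1/L2 = FCHD/B/- → run F
t=5: L0/L1/L2 = FCHD/B/- → run F
t=6: L0/L1/L2 = CHDE/BF/- → run C
t=7: L0/L1/L2 = CHDE/BF/- → run C
t=8: L0/L1/L2 = CHDE/BF/- → run C
t=9: L0/L1/L2 = HDE/BFC/- → run H
t=10: L0/L1/L2 = HDE/BFC/- → run H
t=11: L0/L1/L2 = HDE/BFC/- → run H
t=12: L0/L1/L2 = DE/BFC/- → run D
t=13: L0/L1/L2 = DE/BFC/- → run D
t=14: L0/L1/L2 = DE/BFC/- → run D
t=15: L0/L1/L2 = E/BFCD/- → run E
t=16: L0/L1/L2 = E/BFCD/- → run E
t=17: L0/L1/L2 = E/BFCD/- → run E
t=18: L0/L1/L2 = -/BFCDE/- → run B
t=19: L0/L1/L2 = -/FCDE/- → run F
t=20: L0/L1/L2 = -/CDE/- → run C
t=21: L0/L1/L2 = -/DE/- → run D
t=22: L0/L1/L2 = -/DE/- → run D
t=23: L0/L1/L2 = -/E/- → run E
t=24: L0/L1/L2 = -/E/- → run E
t=25: (idle)
t=26: (idle)
t=27: (idle)
t=28: (idle)
t=29: (idle)
t=30: (idle)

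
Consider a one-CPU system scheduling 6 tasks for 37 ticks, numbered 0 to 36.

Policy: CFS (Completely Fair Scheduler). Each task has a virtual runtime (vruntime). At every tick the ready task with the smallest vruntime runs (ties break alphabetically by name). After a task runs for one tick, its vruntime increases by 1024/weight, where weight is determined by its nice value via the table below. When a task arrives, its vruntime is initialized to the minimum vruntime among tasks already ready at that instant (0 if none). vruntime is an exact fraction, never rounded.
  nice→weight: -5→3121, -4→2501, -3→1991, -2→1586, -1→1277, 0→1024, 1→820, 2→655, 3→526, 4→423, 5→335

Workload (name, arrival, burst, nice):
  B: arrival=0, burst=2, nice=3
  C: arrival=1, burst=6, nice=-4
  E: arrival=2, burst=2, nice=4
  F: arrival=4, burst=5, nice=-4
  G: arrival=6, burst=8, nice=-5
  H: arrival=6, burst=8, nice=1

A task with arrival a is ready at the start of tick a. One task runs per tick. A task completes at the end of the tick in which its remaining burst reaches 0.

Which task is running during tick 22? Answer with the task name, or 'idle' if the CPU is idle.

t=0: vr[B=0] → run B
t=1: vr[B=512/263 C=512/263] → run B
t=2: vr[C=512/263 E=512/263] → run C
t=3: vr[C=1549824/657763 E=512/263] → run E
t=4: vr[C=1549824/657763 E=485888/111249 F=1549824/657763] → run C
t=5: vr[C=1819136/657763 E=485888/111249 F=1549824/657763] → run F
t=6: vr[C=1819136/657763 E=485888/111249 F=1819136/657763 G=1819136/657763 H=1819136/657763] → run C
t=7: vr[C=2088448/657763 E=485888/111249 F=1819136/657763 G=1819136/657763 H=1819136/657763] → run F
t=8: vr[C=2088448/657763 E=485888/111249 F=2088448/657763 G=1819136/657763 H=1819136/657763] → run G
t=9: vr[C=2088448/657763 E=485888/111249 F=2088448/657763 G=6351072768/2052878323 H=1819136/657763] → run H
t=10: vr[C=2088448/657763 E=485888/111249 F=2088448/657763 G=6351072768/2052878323 H=13202688/3288815] → run G
t=11: vr[C=2088448/657763 E=485888/111249 F=2088448/657763 G=7024622080/2052878323 H=13202688/3288815] → run C
t=12: vr[C=2357760/657763 E=485888/111249 F=2088448/657763 G=7024622080/2052878323 H=13202688/3288815] → run F
t=13: vr[C=2357760/657763 E=485888/111249 F=2357760/657763 G=7024622080/2052878323 H=13202688/3288815] → run G
t=14: vr[C=2357760/657763 E=485888/111249 F=2357760/657763 G=7698171392/2052878323 H=13202688/3288815] → run C
t=15: vr[C=2627072/657763 E=485888/111249 F=2357760/657763 G=7698171392/2052878323 H=13202688/3288815] → run F
t=16: vr[C=2627072/657763 E=485888/111249 F=2627072/657763 G=7698171392/2052878323 H=13202688/3288815] → run G
t=17: vr[C=2627072/657763 E=485888/111249 F=2627072/657763 G=8371720704/2052878323 H=13202688/3288815] → run C
t=18: vr[E=485888/111249 F=2627072/657763 G=8371720704/2052878323 H=13202688/3288815] → run F
t=19: vr[E=485888/111249 G=8371720704/2052878323 H=13202688/3288815] → run H
t=20: vr[E=485888/111249 G=8371720704/2052878323 H=17309696/3288815] → run G
t=21: vr[E=485888/111249 G=9045270016/2052878323 H=17309696/3288815] → run E
t=22: vr[G=9045270016/2052878323 H=17309696/3288815] → run G
t=23: vr[G=9718819328/2052878323 H=17309696/3288815] → run G
t=24: vr[G=10392368640/2052878323 H=17309696/3288815] → run G
t=25: vr[H=17309696/3288815] → run H
t=26: vr[H=21416704/3288815] → run H
t=27: vr[H=25523712/3288815] → run H
t=28: vr[H=5926144/657763] → run H
t=29: vr[H=33737728/3288815] → run H
t=30: vr[H=37844736/3288815] → run H
t=31: (idle)
t=32: (idle)
t=33: (idle)
t=34: (idle)
t=35: (idle)
t=36: (idle)

running at tick 22 = G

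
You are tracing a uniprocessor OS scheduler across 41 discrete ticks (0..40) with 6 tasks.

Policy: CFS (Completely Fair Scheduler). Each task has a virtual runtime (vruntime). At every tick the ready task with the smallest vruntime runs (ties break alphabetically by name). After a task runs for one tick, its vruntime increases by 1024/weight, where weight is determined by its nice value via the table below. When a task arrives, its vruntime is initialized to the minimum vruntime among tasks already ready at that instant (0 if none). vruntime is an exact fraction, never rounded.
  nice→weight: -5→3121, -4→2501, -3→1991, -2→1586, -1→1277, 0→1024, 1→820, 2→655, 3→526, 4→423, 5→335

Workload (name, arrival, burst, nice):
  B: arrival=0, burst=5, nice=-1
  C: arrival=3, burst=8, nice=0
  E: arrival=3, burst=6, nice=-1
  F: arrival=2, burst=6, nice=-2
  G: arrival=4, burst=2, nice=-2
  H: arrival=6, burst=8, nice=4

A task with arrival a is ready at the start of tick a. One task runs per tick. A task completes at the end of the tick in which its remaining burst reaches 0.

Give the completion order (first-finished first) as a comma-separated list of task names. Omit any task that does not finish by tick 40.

t=0: vr[B=0] → run B
t=1: vr[B=1024/1277] → run B
t=2: vr[B=2048/1277 F=2048/1277] → run B
t=3: vr[B=3072/1277 C=2048/1277 E=2048/1277 F=2048/1277] → run C
t=4: vr[B=3072/1277 C=3325/1277 E=2048/1277 F=2048/1277 G=2048/1277] → run E
t=5: vr[B=3072/1277 C=3325/1277 E=3072/1277 F=2048/1277 G=2048/1277] → run F
t=6: vr[B=3072/1277 C=3325/1277 E=3072/1277 F=2277888/1012661 G=2048/1277 H=2048/1277] → run G
t=7: vr[B=3072/1277 C=3325/1277 E=3072/1277 F=2277888/1012661 G=2277888/1012661 H=2048/1277] → run H
t=8: vr[B=3072/1277 C=3325/1277 E=3072/1277 F=2277888/1012661 G=2277888/1012661 H=2173952/540171] → run F
t=9: vr[B=3072/1277 C=3325/1277 E=3072/1277 F=2931712/1012661 G=2277888/1012661 H=2173952/540171] → run G
t=10: vr[B=3072/1277 C=3325/1277 E=3072/1277 F=2931712/1012661 H=2173952/540171] → run B
t=11: vr[B=4096/1277 C=3325/1277 E=3072/1277 F=2931712/1012661 H=2173952/540171] → run E
t=12: vr[B=4096/1277 C=3325/1277 E=4096/1277 F=2931712/1012661 H=2173952/540171] → run C
t=13: vr[B=4096/1277 C=4602/1277 E=4096/1277 F=2931712/1012661 H=2173952/540171] → run F
t=14: vr[B=4096/1277 C=4602/1277 E=4096/1277 F=3585536/1012661 H=2173952/540171] → run B
t=15: vr[C=4602/1277 E=4096/1277 F=3585536/1012661 H=2173952/540171] → run E
t=16: vr[C=4602/1277 E=5120/1277 F=3585536/1012661 H=2173952/540171] → run F
t=17: vr[C=4602/1277 E=5120/1277 F=4239360/1012661 H=2173952/540171] → run C
t=18: vr[C=5879/1277 E=5120/1277 F=4239360/1012661 H=2173952/540171] → run E
t=19: vr[C=5879/1277 E=6144/1277 F=4239360/1012661 H=2173952/540171] → run H
t=20: vr[C=5879/1277 E=6144/1277 F=4239360/1012661 H=3481600/540171] → run F
t=21: vr[C=5879/1277 E=6144/1277 F=4893184/1012661 H=3481600/540171] → run C
t=22: vr[C=7156/1277 E=6144/1277 F=4893184/1012661 H=3481600/540171] → run E
t=23: vr[C=7156/1277 E=7168/1277 F=4893184/1012661 H=3481600/540171] → run F
t=24: vr[C=7156/1277 E=7168/1277 H=3481600/540171] → run C
t=25: vr[C=8433/1277 E=7168/1277 H=3481600/540171] → run E
t=26: vr[C=8433/1277 H=3481600/540171] → run H
t=27: vr[C=8433/1277 H=1596416/180057] → run C
t=28: vr[C=9710/1277 H=1596416/180057] → run C
t=29: vr[C=10987/1277 H=1596416/180057] → run C
t=30: vr[H=1596416/180057] → run H
t=31: vr[H=6096896/540171] → run H
t=32: vr[H=7404544/540171] → run H
t=33: vr[H=2904064/180057] → run H
t=34: vr[H=10019840/540171] → run H
t=35: (idle)
t=36: (idle)
t=37: (idle)
t=38: (idle)
t=39: (idle)
t=40: (idle)

completion order = G, B, F, E, C, H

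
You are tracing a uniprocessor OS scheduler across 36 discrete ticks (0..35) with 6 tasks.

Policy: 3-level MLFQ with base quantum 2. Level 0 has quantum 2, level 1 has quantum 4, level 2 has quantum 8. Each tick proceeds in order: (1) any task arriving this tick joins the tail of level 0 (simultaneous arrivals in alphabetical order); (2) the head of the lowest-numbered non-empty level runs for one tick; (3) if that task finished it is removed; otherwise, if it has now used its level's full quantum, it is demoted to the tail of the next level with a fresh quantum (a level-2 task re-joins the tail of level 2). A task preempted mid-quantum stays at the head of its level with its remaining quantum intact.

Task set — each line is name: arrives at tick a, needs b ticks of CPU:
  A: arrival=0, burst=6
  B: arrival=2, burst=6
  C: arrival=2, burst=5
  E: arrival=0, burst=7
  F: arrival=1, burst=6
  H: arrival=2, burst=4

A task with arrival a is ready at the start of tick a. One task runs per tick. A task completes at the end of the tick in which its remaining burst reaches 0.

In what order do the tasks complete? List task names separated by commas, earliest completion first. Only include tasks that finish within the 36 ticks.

t=0: L0/L1/L2 = AE/-/- → run A
t=1: L0/L1/L2 = AEF/-/- → run A
t=2: L0/L1/L2 = EFBCH/A/- → run E
t=3: L0/L1/L2 = EFBCH/A/- → run E
t=4: L0/L1/L2 = FBCH/AE/- → run F
t=5: L0/L1/L2 = FBCH/AE/- → run F
t=6: L0/L1/L2 = BCH/AEF/- → run B
t=7: L0/L1/L2 = BCH/AEF/- → run B
t=8: L0/L1/L2 = CH/AEFB/- → run C
t=9: L0/L1/L2 = CH/AEFB/- → run C
t=10: L0/L1/L2 = H/AEFBC/- → run H
t=11: L0/L1/L2 = H/AEFBC/- → run H
t=12: L0/L1/L2 = -/AEFBCH/- → run A
t=13: L0/L1/L2 = -/AEFBCH/- → run A
t=14: L0/L1/L2 = -/AEFBCH/- → run A
t=15: L0/L1/L2 = -/AEFBCH/- → run A
t=16: L0/L1/L2 = -/EFBCH/- → run E
t=17: L0/L1/L2 = -/EFBCH/- → run E
t=18: L0/L1/L2 = -/EFBCH/- → run E
t=19: L0/L1/L2 = -/EFBCH/- → run E
t=20: L0/L1/L2 = -/FBCH/E → run F
t=21: L0/L1/L2 = -/FBCH/E → run F
t=22: L0/L1/L2 = -/FBCH/E → run F
t=23: L0/L1/L2 = -/FBCH/E → run F
t=24: L0/L1/L2 = -/BCH/E → run B
t=25: L0/L1/L2 = -/BCH/E → run B
t=26: L0/L1/L2 = -/BCH/E → run B
t=27: L0/L1/L2 = -/BCH/E → run B
t=28: L0/L1/L2 = -/CH/E → run C
t=29: L0/L1/L2 = -/CH/E → run C
t=30: L0/L1/L2 = -/CH/E → run C
t=31: L0/L1/L2 = -/H/E → run H
t=32: L0/L1/L2 = -/H/E → run H
t=33: L0/L1/L2 = -/-/E → run E
t=34: (idle)
t=35: (idle)

completion order = A, F, B, C, H, E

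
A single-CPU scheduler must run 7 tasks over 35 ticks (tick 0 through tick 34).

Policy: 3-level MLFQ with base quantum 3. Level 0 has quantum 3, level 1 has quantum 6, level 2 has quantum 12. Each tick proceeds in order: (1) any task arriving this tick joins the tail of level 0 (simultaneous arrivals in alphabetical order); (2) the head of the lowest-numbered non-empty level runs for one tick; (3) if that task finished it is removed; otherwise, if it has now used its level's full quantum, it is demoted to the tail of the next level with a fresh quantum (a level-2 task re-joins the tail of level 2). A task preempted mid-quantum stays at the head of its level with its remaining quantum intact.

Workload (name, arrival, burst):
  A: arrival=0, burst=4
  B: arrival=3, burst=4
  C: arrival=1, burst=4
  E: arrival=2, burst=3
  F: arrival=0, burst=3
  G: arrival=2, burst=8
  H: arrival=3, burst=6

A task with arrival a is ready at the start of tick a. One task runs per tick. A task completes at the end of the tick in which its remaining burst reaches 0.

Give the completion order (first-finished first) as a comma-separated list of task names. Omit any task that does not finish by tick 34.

t=0: L0/L1/L2 = AF/-/- → run A
t=1: L0/L1/L2 = AFC/-/- → run A
t=2: L0/L1/L2 = AFCEG/-/- → run A
t=3: L0/L1/L2 = FCEGBH/A/- → run F
t=4: L0/L1/L2 = FCEGBH/A/- → run F
t=5: L0/L1/L2 = FCEGBH/A/- → run F
t=6: L0/L1/L2 = CEGBH/A/- → run C
t=7: L0/L1/L2 = CEGBH/A/- → run C
t=8: L0/L1/L2 = CEGBH/A/- → run C
t=9: L0/L1/L2 = EGBH/AC/- → run E
t=10: L0/L1/L2 = EGBH/AC/- → run E
t=11: L0/L1/L2 = EGBH/AC/- → run E
t=12: L0/L1/L2 = GBH/AC/- → run G
t=13: L0/L1/L2 = GBH/AC/- → run G
t=14: L0/L1/L2 = GBH/AC/- → run G
t=15: L0/L1/L2 = BH/ACG/- → run B
t=16: L0/L1/L2 = BH/ACG/- → run B
t=17: L0/L1/L2 = BH/ACG/- → run B
t=18: L0/L1/L2 = H/ACGB/- → run H
t=19: L0/L1/L2 = H/ACGB/- → run H
t=20: L0/L1/L2 = H/ACGB/- → run H
t=21: L0/L1/L2 = -/ACGBH/- → run A
t=22: L0/L1/L2 = -/CGBH/- → run C
t=23: L0/L1/L2 = -/GBH/- → run G
t=24: L0/L1/L2 = -/GBH/- → run G
t=25: L0/L1/L2 = -/GBH/- → run G
t=26: L0/L1/L2 = -/GBH/- → run G
t=27: L0/L1/L2 = -/GBH/- → run G
t=28: L0/L1/L2 = -/BH/- → run B
t=29: L0/L1/L2 = -/H/- → run H
t=30: L0/L1/L2 = -/H/- → run H
t=31: L0/L1/L2 = -/H/- → run H
t=32: (idle)
t=33: (idle)
t=34: (idle)

completion order = F, E, A, C, G, B, H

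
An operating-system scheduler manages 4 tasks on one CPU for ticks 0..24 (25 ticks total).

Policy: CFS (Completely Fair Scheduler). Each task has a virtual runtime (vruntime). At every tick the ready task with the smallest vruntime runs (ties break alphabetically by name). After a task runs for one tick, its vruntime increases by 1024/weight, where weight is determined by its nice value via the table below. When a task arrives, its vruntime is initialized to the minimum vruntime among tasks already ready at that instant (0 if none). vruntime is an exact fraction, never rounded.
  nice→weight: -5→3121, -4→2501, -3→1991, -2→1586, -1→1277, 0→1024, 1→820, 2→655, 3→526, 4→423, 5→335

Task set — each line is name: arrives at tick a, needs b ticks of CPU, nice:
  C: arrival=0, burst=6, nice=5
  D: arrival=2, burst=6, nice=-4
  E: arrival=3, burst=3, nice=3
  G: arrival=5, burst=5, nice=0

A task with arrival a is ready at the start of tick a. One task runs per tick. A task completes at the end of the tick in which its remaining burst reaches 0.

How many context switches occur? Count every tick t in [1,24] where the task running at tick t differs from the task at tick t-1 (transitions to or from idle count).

t=0: vr[C=0] → run C
t=1: vr[C=1024/335] → run C
t=2: vr[C=2048/335 D=2048/335] → run C
t=3: vr[C=3072/335 D=2048/335 E=2048/335] → run D
t=4: vr[C=3072/335 D=5465088/837835 E=2048/335] → run E
t=5: vr[C=3072/335 D=5465088/837835 E=710144/88105 G=5465088/837835] → run D
t=6: vr[C=3072/335 D=5808128/837835 E=710144/88105 G=5465088/837835] → run G
t=7: vr[C=3072/335 D=5808128/837835 E=710144/88105 G=6302923/837835] → run D
t=8: vr[C=3072/335 D=6151168/837835 E=710144/88105 G=6302923/837835] → run D
t=9: vr[C=3072/335 D=6494208/837835 E=710144/88105 G=6302923/837835] → run G
t=10: vr[C=3072/335 D=6494208/837835 E=710144/88105 G=7140758/837835] → run D
t=11: vr[C=3072/335 D=6837248/837835 E=710144/88105 G=7140758/837835] → run E
t=12: vr[C=3072/335 D=6837248/837835 E=881664/88105 G=7140758/837835] → run D
t=13: vr[C=3072/335 E=881664/88105 G=7140758/837835] → run G
t=14: vr[C=3072/335 E=881664/88105 G=7978593/837835] → run C
t=15: vr[C=4096/335 E=881664/88105 G=7978593/837835] → run G
t=16: vr[C=4096/335 E=881664/88105 G=8816428/837835] → run E
t=17: vr[C=4096/335 G=8816428/837835] → run G
t=18: vr[C=4096/335] → run C
t=19: vr[C=1024/67] → run C
t=20: (idle)
t=21: (idle)
t=22: (idle)
t=23: (idle)
t=24: (idle)

context switches = 16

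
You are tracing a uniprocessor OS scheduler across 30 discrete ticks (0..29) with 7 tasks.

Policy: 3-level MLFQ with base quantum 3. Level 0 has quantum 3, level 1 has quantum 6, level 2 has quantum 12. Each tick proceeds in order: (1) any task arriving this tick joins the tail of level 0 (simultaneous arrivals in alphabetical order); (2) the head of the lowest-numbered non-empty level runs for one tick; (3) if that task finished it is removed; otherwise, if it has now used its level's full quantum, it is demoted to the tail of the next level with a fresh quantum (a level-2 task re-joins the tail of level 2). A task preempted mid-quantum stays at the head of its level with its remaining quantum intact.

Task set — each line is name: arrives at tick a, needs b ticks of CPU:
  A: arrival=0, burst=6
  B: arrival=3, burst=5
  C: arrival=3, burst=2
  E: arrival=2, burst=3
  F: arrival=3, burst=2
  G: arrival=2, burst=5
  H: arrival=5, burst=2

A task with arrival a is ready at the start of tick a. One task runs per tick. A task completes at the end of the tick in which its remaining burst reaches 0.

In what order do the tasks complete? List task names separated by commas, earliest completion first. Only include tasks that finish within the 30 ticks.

t=0: L0/L1/L2 = A/-/- → run A
t=1: L0/L1/L2 = A/-/- → run A
t=2: L0/L1/L2 = AEG/-/- → run A
t=3: L0/L1/L2 = EGBCF/A/- → run E
t=4: L0/L1/L2 = EGBCF/A/- → run E
t=5: L0/L1/L2 = EGBCFH/A/- → run E
t=6: L0/L1/L2 = GBCFH/A/- → run G
t=7: L0/L1/L2 = GBCFH/A/- → run G
t=8: L0/L1/L2 = GBCFH/A/- → run G
t=9: L0/L1/L2 = BCFH/AG/- → run B
t=10: L0/L1/L2 = BCFH/AG/- → run B
t=11: L0/L1/L2 = BCFH/AG/- → run B
t=12: L0/L1/L2 = CFH/AGB/- → run C
t=13: L0/L1/L2 = CFH/AGB/- → run C
t=14: L0/L1/L2 = FH/AGB/- → run F
t=15: L0/L1/L2 = FH/AGB/- → run F
t=16: L0/L1/L2 = H/AGB/- → run H
t=17: L0/L1/L2 = H/AGB/- → run H
t=18: L0/L1/L2 = -/AGB/- → run A
t=19: L0/L1/L2 = -/AGB/- → run A
t=20: L0/L1/L2 = -/AGB/- → run A
t=21: L0/L1/L2 = -/GB/- → run G
t=22: L0/L1/L2 = -/GB/- → run G
t=23: L0/L1/L2 = -/B/- → run B
t=24: L0/L1/L2 = -/B/- → run B
t=25: (idle)
t=26: (idle)
t=27: (idle)
t=28: (idle)
t=29: (idle)

completion order = E, C, F, H, A, G, B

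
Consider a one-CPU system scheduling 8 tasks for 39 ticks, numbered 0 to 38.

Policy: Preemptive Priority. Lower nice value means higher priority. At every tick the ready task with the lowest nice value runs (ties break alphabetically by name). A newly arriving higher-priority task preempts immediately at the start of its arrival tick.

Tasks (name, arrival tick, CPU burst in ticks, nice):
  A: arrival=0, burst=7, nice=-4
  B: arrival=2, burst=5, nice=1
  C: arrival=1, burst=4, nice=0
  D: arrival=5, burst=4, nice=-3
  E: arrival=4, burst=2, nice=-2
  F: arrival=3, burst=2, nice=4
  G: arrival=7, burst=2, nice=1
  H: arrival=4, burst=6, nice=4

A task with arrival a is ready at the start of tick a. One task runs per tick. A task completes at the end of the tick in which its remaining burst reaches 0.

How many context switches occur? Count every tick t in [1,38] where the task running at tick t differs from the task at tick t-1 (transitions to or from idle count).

context switches = 8

t=0: ready={A} → run A
t=1: ready={A,C} → run A
t=2: ready={A,B,C} → run A
t=3: ready={A,B,C,F} → run A
t=4: ready={A,B,C,E,F,H} → run A
t=5: ready={A,B,C,D,E,F,H} → run A
t=6: ready={A,B,C,D,E,F,H} → run A
t=7: ready={B,C,D,E,F,G,H} → run D
t=8: ready={B,C,D,E,F,G,H} → run D
t=9: ready={B,C,D,E,F,G,H} → run D
t=10: ready={B,C,D,E,F,G,H} → run D
t=11: ready={B,C,E,F,G,H} → run E
t=12: ready={B,C,E,F,G,H} → run E
t=13: ready={B,C,F,G,H} → run C
t=14: ready={B,C,F,G,H} → run C
t=15: ready={B,C,F,G,H} → run C
t=16: ready={B,C,F,G,H} → run C
t=17: ready={B,F,G,H} → run B
t=18: ready={B,F,G,H} → run B
t=19: ready={B,F,G,H} → run B
t=20: ready={B,F,G,H} → run B
t=21: ready={B,F,G,H} → run B
t=22: ready={F,G,H} → run G
t=23: ready={F,G,H} → run G
t=24: ready={F,H} → run F
t=25: ready={F,H} → run F
t=26: ready={H} → run H
t=27: ready={H} → run H
t=28: ready={H} → run H
t=29: ready={H} → run H
t=30: ready={H} → run H
t=31: ready={H} → run H
t=32: (idle)
t=33: (idle)
t=34: (idle)
t=35: (idle)
t=36: (idle)
t=37: (idle)
t=38: (idle)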